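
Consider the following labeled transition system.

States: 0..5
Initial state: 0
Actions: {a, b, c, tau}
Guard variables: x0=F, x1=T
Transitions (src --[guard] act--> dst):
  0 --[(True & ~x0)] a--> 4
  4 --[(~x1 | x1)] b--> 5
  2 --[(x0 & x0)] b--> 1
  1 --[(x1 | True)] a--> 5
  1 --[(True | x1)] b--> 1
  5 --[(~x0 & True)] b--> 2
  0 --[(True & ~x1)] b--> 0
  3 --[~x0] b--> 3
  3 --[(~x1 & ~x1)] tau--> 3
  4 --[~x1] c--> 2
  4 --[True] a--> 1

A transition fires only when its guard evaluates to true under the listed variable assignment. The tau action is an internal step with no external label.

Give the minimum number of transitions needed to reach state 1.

Breadth-first toward 1:
  L0 = {0}
  L1 = {4}
  L2 = {1,5}
1 enters at depth 2; path a·a

Answer: 2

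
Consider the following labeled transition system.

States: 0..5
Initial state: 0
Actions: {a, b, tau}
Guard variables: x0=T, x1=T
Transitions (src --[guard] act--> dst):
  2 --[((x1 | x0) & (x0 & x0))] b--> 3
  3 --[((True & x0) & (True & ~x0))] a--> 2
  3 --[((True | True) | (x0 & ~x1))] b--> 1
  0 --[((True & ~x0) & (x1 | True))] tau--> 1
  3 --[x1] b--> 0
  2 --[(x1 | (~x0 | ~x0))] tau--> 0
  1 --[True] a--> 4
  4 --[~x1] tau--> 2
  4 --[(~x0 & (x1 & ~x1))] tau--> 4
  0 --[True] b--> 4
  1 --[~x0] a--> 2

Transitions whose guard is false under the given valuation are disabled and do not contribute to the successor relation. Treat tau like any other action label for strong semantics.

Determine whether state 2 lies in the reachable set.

Answer: UNREACHABLE

Trace:
6 transition(s) survive guard evaluation.
depth 0: {0}
depth 1: {4}  cumulative {0,4}
Reachable = {0,4}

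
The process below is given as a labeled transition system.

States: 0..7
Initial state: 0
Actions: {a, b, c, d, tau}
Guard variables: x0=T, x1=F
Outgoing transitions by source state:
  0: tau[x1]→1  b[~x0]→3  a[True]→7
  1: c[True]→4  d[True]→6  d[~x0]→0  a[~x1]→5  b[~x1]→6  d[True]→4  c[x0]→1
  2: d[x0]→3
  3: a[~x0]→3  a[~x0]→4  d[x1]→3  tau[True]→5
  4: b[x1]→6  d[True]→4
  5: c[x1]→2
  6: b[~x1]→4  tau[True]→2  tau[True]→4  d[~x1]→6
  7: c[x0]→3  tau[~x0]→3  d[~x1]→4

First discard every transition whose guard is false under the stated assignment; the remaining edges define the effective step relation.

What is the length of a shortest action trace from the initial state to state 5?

BFS to 5:
  depth 0: {0}
  depth 1: {7}
  depth 2: {3,4}
  depth 3: {5}
depth(5)=3, e.g. a·c·tau

Answer: 3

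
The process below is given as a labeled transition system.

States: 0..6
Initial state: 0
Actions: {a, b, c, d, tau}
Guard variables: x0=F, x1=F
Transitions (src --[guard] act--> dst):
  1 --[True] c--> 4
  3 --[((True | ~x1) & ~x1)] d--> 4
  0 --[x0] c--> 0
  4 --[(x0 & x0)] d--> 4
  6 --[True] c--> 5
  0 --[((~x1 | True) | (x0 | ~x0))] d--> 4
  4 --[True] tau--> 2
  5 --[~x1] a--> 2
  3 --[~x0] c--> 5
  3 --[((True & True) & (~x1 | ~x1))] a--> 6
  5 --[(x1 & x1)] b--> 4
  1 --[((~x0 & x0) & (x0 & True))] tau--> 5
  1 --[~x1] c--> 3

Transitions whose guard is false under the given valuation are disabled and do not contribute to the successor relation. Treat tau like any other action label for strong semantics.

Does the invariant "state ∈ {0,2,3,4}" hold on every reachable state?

Inv-set: {0,2,3,4}
Reachable = {0,2,4}
  0: ok
  2: ok
  4: ok

Answer: INVARIANT HOLDS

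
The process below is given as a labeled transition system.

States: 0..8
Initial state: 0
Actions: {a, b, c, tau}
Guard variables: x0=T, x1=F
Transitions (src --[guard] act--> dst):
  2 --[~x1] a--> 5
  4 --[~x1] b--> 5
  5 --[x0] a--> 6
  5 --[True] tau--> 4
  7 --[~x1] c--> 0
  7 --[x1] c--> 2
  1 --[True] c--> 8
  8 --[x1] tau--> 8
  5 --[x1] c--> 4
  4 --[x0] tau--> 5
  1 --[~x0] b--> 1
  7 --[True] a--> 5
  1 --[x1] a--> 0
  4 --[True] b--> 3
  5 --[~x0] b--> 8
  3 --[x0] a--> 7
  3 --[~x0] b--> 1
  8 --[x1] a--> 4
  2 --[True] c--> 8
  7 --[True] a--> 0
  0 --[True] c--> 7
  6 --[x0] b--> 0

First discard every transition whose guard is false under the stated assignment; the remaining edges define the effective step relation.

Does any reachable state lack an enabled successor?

R = {0,3,4,5,6,7}
  0: c→7  [deg 1]
  3: a→7  [deg 1]
  4: b→3  b→5  tau→5  [deg 3]
  5: a→6  tau→4  [deg 2]
  6: b→0  [deg 1]
  7: a→0  a→5  c→0  [deg 3]

Answer: DEADLOCK-FREE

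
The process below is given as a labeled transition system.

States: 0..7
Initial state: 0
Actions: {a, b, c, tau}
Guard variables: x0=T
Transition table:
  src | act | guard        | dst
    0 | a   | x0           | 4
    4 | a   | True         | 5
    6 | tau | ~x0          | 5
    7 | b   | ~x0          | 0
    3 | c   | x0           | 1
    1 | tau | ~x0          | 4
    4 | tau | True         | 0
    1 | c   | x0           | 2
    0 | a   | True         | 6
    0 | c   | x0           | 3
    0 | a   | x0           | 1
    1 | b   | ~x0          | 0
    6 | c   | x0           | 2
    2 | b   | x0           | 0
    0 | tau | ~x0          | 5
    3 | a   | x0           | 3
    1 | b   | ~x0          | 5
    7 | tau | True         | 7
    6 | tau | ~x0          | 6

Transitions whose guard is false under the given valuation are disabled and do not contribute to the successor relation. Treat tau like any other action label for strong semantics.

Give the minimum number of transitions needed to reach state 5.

BFS to 5:
  L0 = {0}
  L1 = {1,3,4,6}
  L2 = {2,5}
5 enters at depth 2; path a·a

Answer: 2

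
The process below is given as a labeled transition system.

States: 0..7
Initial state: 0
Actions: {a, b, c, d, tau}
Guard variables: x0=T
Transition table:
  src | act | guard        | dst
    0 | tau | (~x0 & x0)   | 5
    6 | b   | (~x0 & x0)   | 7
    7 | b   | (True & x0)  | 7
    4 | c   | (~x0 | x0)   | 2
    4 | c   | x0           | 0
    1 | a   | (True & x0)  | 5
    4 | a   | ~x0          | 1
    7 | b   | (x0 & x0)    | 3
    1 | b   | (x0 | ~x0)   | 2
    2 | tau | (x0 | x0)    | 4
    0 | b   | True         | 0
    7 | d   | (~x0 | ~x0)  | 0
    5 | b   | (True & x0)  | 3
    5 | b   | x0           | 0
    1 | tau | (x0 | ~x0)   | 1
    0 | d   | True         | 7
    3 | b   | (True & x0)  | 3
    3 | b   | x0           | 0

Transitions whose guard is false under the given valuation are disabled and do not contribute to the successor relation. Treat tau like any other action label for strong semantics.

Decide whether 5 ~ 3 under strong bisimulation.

Bisimulation quotient by refinement:
  round 0: {{0,1,2,3,4,5,6,7}}
  round 1: {{0},{1},{2},{3,5,7},{4},{6}}
  round 2: {{0},{1},{2},{3,5},{4},{6},{7}}
stable after 3 split(s): 7 block(s)
class of 5: {3,5}; class of 3: {3,5}

Answer: BISIMILAR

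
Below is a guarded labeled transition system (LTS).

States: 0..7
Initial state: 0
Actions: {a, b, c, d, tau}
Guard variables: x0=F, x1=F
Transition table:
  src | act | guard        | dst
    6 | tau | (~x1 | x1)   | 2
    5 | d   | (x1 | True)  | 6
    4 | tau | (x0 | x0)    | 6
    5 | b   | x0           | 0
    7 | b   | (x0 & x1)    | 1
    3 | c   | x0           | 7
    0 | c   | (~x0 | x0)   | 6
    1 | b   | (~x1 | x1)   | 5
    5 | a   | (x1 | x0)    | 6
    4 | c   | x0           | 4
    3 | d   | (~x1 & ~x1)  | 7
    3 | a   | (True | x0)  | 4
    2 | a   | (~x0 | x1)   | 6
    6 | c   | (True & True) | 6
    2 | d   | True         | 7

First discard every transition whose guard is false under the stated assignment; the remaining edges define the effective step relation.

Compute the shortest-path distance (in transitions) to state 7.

Breadth-first toward 7:
  depth 0: {0}
  depth 1: {6}
  depth 2: {2}
  depth 3: {7}
7 enters at depth 3; path c·tau·d

Answer: 3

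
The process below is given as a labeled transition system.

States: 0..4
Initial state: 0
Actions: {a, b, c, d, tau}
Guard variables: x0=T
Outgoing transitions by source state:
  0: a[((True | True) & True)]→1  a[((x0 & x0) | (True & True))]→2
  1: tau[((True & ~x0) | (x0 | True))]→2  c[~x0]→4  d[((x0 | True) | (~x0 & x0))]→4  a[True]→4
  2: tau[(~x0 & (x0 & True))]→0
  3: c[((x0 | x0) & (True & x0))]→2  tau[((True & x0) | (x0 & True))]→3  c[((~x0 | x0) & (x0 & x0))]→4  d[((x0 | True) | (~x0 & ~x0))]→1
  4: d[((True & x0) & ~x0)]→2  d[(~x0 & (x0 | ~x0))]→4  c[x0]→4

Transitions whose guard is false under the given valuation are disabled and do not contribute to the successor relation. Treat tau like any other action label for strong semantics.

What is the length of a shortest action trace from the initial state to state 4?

Answer: 2

Trace:
Layered search for 4:
  L0 = {0}
  L1 = {1,2}
  L2 = {4}
depth(4)=2, e.g. a·a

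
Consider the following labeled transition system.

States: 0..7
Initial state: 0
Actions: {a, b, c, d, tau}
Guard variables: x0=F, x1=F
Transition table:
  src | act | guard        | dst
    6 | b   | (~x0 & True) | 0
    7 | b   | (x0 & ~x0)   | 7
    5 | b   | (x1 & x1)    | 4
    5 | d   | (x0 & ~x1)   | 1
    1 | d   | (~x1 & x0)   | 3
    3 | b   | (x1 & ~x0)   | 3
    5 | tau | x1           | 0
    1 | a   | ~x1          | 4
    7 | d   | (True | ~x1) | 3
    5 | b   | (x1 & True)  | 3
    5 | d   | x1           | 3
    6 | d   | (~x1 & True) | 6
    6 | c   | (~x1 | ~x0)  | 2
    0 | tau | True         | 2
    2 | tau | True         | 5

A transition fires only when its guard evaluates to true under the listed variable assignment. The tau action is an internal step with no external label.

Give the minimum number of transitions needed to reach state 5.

Answer: 2

Analysis:
Breadth-first toward 5:
  L0 = {0}
  L1 = {2}
  L2 = {5}
5 enters at depth 2; path tau·tau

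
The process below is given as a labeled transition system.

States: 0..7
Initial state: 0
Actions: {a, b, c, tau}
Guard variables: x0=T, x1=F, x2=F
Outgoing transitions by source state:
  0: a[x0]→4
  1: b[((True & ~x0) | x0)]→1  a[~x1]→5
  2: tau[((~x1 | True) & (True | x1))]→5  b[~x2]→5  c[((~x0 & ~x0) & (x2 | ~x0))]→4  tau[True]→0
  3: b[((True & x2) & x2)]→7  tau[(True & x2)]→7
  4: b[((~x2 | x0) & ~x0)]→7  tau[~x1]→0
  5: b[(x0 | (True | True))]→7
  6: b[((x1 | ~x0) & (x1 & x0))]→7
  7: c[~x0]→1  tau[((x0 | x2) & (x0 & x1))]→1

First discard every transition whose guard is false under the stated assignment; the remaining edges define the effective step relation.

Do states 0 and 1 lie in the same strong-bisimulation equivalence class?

Answer: NOT BISIMILAR

Working:
Refine partition for ~:
  P[0] = {{0,1,2,3,4,5,6,7}}
  P[1] = {{0},{1},{2},{3,6,7},{4},{5}}
6 equivalence class(es) (converged in 2)
class of 0: {0}; class of 1: {1}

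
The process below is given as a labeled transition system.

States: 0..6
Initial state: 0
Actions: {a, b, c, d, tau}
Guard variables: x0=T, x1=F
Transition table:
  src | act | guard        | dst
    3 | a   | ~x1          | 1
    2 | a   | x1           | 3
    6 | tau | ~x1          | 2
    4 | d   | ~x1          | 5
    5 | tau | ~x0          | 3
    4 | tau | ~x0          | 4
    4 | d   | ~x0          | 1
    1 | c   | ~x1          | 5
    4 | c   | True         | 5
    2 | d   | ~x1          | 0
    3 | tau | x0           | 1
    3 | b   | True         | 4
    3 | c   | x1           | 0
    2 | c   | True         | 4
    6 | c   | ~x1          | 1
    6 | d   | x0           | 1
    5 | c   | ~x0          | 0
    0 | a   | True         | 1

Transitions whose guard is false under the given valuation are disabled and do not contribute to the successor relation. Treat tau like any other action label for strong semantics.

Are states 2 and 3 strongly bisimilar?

Answer: NOT BISIMILAR

Analysis:
Refine partition for ~:
  P[0] = {{0,1,2,3,4,5,6}}
  P[1] = {{0},{1},{2,4},{3},{5},{6}}
  P[2] = {{0},{1},{2},{3},{4},{5},{6}}
7 equivalence class(es) (converged in 3)
[2]={2}  [3]={3}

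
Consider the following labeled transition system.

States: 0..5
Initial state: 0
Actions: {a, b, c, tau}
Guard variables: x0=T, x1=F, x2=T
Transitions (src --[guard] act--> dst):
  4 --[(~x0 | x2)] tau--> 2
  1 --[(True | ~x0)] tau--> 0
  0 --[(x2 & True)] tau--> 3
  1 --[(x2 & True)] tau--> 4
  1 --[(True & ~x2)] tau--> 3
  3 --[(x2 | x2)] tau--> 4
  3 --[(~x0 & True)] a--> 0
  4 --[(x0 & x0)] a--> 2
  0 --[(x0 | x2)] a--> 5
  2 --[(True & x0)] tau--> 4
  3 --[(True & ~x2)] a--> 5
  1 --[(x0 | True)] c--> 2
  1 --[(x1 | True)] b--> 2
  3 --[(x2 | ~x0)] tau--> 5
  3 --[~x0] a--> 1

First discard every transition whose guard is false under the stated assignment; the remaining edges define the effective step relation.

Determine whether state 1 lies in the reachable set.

11 transition(s) survive guard evaluation.
L0 = {0}
L1 = {3,5}  total {0,3,5}
L2 = {4}  total {0,3,4,5}
L3 = {2}  total {0,2,3,4,5}
Reachable = {0,2,3,4,5}

Answer: UNREACHABLE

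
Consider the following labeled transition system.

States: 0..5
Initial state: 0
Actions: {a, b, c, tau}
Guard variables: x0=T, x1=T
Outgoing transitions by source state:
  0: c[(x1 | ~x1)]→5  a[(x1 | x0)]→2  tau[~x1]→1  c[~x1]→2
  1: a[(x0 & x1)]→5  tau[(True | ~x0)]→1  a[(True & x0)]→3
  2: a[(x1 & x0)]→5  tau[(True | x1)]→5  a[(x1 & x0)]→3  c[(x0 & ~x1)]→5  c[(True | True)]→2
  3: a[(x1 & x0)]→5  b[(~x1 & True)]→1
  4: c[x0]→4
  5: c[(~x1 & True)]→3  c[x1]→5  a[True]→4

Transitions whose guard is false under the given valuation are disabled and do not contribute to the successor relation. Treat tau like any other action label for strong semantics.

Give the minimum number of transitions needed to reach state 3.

Breadth-first toward 3:
  Layer 0: {0}
  Layer 1: {2,5}
  Layer 2: {3,4}
3 enters at depth 2; path a·a

Answer: 2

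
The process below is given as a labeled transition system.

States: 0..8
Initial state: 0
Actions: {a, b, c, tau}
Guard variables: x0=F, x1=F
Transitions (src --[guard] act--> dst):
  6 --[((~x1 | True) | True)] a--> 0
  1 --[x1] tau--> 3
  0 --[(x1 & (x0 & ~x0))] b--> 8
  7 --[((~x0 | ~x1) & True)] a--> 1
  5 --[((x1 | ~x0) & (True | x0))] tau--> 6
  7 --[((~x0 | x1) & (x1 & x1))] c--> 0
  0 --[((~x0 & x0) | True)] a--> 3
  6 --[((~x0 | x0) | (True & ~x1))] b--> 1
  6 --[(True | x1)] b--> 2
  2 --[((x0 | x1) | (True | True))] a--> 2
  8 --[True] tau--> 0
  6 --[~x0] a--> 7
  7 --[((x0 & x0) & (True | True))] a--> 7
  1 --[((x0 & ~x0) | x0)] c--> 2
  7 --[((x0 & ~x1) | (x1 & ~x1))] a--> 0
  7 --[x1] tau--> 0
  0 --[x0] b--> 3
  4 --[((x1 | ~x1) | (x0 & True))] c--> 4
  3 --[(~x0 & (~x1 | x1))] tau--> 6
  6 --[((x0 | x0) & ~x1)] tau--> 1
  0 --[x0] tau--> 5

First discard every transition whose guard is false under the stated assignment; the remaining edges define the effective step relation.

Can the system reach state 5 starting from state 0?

After dropping false guards: 11 live edges.
depth 0: {0}
depth 1: {3}  now seen {0,3}
depth 2: {6}  now seen {0,3,6}
depth 3: {1,2,7}  now seen {0,1,2,3,6,7}
R = {0,1,2,3,6,7}

Answer: UNREACHABLE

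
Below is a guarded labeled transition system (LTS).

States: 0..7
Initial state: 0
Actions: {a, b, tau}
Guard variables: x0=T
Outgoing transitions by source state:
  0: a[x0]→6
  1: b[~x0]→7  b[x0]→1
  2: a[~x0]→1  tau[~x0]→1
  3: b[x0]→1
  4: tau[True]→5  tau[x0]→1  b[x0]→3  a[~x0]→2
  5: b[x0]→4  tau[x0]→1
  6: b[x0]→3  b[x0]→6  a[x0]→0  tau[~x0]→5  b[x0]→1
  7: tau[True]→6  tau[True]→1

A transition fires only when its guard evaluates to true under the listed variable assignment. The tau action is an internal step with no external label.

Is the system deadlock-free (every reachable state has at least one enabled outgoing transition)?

Answer: DEADLOCK-FREE

Analysis:
Reachable = {0,1,3,6}
  0: a→6  [1 out]
  1: b→1  [1 out]
  3: b→1  [1 out]
  6: a→0  b→1  b→3  b→6  [4 out]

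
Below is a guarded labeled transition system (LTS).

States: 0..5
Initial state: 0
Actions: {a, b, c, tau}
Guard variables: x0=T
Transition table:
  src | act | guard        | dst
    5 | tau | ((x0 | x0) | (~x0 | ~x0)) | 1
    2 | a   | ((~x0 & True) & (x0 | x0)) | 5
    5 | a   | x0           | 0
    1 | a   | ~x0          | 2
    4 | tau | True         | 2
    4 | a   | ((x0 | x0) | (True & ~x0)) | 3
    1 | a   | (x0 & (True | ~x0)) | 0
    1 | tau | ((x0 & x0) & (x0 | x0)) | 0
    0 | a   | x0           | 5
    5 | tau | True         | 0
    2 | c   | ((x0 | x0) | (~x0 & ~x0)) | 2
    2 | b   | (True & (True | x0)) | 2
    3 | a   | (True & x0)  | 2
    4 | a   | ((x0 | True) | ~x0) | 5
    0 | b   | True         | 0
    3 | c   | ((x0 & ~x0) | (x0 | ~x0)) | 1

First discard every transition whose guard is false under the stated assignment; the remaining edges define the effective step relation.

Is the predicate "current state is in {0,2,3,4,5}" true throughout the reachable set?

Answer: INVARIANT VIOLATED at state 1

Working:
Allowed set {0,2,3,4,5}
R = {0,1,5}
  0: ✓
  1: VIOLATES
  5: ✓
reach 1 via a·tau — violates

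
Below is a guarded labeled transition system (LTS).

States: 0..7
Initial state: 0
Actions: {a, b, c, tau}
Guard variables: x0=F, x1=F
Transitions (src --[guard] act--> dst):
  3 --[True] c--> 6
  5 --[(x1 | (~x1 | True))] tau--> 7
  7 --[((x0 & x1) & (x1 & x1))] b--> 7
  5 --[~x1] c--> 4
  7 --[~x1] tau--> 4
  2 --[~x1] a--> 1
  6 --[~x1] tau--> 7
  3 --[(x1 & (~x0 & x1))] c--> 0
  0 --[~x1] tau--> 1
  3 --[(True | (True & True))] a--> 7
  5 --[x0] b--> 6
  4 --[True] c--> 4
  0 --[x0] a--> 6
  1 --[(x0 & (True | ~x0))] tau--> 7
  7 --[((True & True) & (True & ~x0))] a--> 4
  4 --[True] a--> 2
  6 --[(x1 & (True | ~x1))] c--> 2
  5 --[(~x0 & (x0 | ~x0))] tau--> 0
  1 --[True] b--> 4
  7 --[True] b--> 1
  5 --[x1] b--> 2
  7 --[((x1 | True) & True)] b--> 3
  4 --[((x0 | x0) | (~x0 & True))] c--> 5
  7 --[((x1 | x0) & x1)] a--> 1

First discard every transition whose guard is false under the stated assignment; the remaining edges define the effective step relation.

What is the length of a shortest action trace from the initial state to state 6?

Answer: 6

Trace:
BFS to 6:
  Layer 0: {0}
  Layer 1: {1}
  Layer 2: {4}
  Layer 3: {2,5}
  Layer 4: {7}
  Layer 5: {3}
  Layer 6: {6}
first hit 6 at d=6 via tau·b·c·tau·b·c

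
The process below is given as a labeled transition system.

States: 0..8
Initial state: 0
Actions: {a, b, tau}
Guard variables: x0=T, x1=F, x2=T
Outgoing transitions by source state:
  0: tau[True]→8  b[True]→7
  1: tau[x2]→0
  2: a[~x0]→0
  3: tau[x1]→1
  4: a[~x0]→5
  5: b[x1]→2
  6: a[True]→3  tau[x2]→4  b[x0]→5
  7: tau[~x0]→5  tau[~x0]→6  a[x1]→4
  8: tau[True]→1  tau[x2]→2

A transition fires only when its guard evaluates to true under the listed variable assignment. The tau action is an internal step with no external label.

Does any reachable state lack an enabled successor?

Reachable = {0,1,2,7,8}
  0: b→7  tau→8  [deg 2]
  1: tau→0  [deg 1]
  2: ∅  [STUCK]
  7: ∅  [STUCK]
  8: tau→1  tau→2  [deg 2]
witness 2: tau·tau

Answer: DEADLOCK at state 2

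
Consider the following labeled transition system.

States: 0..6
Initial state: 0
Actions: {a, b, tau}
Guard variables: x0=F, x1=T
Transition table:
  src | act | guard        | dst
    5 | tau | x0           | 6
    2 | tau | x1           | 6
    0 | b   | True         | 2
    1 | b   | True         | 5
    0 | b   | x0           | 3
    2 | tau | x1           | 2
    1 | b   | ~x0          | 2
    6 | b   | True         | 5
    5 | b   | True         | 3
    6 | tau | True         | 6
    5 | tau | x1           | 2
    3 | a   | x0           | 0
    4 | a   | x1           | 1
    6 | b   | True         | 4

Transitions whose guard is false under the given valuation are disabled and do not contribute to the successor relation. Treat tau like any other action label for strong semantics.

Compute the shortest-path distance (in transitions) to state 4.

Answer: 3

Trace:
BFS to 4:
  depth 0: {0}
  depth 1: {2}
  depth 2: {6}
  depth 3: {4,5}
first hit 4 at d=3 via b·tau·b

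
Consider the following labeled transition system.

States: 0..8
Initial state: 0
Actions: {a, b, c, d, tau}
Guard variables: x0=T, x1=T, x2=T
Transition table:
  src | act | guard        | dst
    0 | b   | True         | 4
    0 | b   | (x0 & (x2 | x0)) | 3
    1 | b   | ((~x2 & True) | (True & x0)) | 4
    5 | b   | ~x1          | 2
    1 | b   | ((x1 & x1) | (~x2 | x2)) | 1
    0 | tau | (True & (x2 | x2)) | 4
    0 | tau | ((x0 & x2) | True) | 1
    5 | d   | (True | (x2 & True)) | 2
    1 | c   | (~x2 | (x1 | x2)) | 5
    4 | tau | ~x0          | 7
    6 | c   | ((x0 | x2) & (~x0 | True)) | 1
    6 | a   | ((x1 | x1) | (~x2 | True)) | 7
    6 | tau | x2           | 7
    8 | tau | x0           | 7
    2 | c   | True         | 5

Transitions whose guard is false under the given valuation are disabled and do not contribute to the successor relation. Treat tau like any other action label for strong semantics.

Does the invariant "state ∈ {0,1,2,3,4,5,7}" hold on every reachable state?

Answer: INVARIANT HOLDS

Trace:
Inv-set: {0,1,2,3,4,5,7}
Reachable = {0,1,2,3,4,5}
  0: ✓
  1: ✓
  2: ✓
  3: ✓
  4: ✓
  5: ✓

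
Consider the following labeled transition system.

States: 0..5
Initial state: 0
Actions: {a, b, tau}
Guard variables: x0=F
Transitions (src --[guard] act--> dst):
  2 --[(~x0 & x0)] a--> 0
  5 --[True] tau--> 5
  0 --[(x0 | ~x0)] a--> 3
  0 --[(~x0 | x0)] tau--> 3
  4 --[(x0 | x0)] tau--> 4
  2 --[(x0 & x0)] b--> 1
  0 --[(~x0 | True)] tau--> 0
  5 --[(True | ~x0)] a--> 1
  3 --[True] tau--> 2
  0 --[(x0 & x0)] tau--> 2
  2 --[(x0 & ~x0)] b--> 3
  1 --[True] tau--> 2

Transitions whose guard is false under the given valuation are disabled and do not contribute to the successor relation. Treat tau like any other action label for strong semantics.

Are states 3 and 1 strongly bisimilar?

Refine partition for ~:
  round 0: {{0,1,2,3,4,5}}
  round 1: {{0,5},{1,3},{2,4}}
  round 2: {{0},{1,3},{2,4},{5}}
4 equivalence class(es) (converged in 3)
3∈{1,3}, 1∈{1,3}

Answer: BISIMILAR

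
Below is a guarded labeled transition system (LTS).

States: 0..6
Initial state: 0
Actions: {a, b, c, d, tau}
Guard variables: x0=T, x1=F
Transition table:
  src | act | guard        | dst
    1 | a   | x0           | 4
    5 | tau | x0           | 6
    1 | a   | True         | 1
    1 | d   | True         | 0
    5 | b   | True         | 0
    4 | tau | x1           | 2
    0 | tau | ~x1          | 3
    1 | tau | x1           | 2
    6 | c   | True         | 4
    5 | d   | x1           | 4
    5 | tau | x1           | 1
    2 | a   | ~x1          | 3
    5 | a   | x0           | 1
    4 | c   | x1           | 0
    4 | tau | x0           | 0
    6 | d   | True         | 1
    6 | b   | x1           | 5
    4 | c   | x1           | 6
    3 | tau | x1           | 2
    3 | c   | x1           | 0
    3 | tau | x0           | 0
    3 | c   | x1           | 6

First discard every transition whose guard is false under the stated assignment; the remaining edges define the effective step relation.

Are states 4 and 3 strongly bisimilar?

Bisimulation quotient by refinement:
  round 0: {{0,1,2,3,4,5,6}}
  round 1: {{0,3,4},{1},{2},{5},{6}}
stable after 2 split(s): 5 block(s)
4∈{0,3,4}, 3∈{0,3,4}

Answer: BISIMILAR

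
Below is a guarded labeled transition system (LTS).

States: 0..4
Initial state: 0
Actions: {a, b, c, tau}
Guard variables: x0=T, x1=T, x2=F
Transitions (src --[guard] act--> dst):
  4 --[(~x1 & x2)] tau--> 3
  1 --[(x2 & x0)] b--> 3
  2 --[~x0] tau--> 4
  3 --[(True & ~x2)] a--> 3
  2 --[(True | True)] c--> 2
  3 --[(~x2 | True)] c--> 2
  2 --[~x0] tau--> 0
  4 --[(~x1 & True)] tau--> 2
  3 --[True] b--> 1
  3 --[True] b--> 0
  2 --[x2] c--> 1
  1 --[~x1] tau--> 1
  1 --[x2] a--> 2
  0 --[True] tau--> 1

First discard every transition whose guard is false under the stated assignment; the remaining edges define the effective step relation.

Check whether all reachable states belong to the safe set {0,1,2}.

Safe = {0,1,2}
Reach set: {0,1}
  0: ok
  1: ok

Answer: INVARIANT HOLDS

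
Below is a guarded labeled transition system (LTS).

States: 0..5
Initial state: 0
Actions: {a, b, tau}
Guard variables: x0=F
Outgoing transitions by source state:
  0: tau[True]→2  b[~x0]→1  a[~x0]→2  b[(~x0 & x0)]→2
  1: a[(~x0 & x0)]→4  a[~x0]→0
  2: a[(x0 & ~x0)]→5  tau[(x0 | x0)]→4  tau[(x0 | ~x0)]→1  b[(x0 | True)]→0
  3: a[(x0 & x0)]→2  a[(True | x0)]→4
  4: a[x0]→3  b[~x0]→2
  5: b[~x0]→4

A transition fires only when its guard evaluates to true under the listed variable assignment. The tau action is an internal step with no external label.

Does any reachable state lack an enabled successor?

Answer: DEADLOCK-FREE

Trace:
Reach set: {0,1,2}
  0: a→2  b→1  tau→2  [deg 3]
  1: a→0  [deg 1]
  2: b→0  tau→1  [deg 2]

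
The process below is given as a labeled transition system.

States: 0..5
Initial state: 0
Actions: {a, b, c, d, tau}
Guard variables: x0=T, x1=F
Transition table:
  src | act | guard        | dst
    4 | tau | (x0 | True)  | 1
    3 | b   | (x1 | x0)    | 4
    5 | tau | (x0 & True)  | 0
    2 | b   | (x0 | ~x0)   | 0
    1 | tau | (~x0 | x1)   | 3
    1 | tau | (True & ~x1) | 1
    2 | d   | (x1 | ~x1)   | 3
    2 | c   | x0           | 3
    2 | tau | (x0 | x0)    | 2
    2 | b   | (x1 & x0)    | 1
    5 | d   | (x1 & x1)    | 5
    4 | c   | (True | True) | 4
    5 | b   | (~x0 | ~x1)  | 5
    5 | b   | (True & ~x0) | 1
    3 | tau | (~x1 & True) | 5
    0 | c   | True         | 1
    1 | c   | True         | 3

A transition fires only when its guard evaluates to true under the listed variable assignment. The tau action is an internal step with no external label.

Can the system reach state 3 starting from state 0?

Answer: REACHABLE

Trace:
After dropping false guards: 13 live edges.
L0 = {0}
L1 = {1}  total {0,1}
L2 = {3}  total {0,1,3}
L3 = {4,5}  total {0,1,3,4,5}
Reach set: {0,1,3,4,5}
witness 3: c·c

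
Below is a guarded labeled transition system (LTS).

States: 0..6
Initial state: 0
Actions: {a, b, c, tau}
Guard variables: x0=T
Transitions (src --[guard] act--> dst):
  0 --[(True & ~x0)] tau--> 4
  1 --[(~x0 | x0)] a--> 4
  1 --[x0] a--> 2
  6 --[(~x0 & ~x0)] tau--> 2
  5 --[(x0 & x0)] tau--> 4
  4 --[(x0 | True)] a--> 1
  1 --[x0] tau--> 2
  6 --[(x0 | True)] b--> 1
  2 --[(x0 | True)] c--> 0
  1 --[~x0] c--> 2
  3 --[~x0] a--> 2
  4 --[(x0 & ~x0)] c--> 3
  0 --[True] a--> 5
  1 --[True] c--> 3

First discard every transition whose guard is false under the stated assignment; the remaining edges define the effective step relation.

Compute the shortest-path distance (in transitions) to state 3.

BFS to 3:
  L0 = {0}
  L1 = {5}
  L2 = {4}
  L3 = {1}
  L4 = {2,3}
depth(3)=4, e.g. a·tau·a·c

Answer: 4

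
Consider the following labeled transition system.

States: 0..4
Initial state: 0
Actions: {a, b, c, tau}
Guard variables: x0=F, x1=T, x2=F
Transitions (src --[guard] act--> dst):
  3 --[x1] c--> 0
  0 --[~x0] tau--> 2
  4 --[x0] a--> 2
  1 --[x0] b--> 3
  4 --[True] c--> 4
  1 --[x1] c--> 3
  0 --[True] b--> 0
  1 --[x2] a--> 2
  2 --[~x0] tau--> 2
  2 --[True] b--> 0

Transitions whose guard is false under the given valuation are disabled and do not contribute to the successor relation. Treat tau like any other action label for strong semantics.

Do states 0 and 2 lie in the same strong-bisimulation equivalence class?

Refine partition for ~:
  π0 = {{0,1,2,3,4}}
  π1 = {{0,2},{1,3,4}}
  π2 = {{0,2},{1,4},{3}}
  π3 = {{0,2},{1},{3},{4}}
Fixed point at round 4; 4 class(es).
0∈{0,2}, 2∈{0,2}

Answer: BISIMILAR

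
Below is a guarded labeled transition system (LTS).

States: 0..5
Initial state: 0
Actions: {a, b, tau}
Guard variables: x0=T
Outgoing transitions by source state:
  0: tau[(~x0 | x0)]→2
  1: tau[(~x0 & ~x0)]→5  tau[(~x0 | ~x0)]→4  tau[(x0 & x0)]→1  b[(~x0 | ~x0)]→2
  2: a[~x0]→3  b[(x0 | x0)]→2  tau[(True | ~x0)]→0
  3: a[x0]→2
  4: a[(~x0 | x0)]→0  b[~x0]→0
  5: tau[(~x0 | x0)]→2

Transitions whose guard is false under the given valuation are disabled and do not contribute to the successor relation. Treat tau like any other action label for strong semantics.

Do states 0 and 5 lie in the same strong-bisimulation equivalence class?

Bisimulation quotient by refinement:
  round 0: {{0,1,2,3,4,5}}
  round 1: {{0,1,5},{2},{3,4}}
  round 2: {{0,5},{1},{2},{3},{4}}
5 equivalence class(es) (converged in 3)
[0]={0,5}  [5]={0,5}

Answer: BISIMILAR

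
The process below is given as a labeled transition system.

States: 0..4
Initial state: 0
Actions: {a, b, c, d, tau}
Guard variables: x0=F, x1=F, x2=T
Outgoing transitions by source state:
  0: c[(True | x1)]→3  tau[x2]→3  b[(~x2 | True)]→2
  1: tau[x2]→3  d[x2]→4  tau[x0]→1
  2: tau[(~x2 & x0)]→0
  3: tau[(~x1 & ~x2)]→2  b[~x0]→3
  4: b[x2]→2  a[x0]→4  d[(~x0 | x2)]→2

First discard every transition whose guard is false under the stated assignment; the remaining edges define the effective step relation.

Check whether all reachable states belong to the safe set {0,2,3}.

Allowed set {0,2,3}
R = {0,2,3}
  0: safe
  2: safe
  3: safe

Answer: INVARIANT HOLDS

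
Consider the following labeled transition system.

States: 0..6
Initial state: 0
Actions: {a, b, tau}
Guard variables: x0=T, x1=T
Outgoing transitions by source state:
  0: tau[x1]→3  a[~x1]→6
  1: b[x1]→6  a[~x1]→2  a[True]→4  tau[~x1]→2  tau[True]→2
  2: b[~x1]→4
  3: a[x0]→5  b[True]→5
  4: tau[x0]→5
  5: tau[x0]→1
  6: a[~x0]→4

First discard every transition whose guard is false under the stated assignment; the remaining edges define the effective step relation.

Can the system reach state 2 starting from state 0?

Answer: REACHABLE

Analysis:
After dropping false guards: 8 live edges.
Layer 0: {0}
Layer 1: {3}  cumulative {0,3}
Layer 2: {5}  cumulative {0,3,5}
Layer 3: {1}  cumulative {0,1,3,5}
Layer 4: {2,4,6}  cumulative {0,1,2,3,4,5,6}
Reach set: {0,1,2,3,4,5,6}
trace reaching 2: tau·a·tau·tau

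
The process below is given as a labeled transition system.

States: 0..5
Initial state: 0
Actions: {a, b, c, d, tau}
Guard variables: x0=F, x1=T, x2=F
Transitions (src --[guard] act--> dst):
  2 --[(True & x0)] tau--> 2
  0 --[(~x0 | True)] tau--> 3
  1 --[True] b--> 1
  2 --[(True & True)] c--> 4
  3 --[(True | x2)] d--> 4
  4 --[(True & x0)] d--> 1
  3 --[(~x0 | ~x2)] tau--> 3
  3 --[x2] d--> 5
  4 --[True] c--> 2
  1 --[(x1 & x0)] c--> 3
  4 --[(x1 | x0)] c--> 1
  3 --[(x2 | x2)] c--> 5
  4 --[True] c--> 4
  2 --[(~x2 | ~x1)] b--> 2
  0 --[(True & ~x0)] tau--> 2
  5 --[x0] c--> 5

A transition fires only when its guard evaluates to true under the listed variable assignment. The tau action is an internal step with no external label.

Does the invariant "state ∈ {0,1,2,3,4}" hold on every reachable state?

Safe = {0,1,2,3,4}
Reachable = {0,1,2,3,4}
  0: ok
  1: ok
  2: ok
  3: ok
  4: ok

Answer: INVARIANT HOLDS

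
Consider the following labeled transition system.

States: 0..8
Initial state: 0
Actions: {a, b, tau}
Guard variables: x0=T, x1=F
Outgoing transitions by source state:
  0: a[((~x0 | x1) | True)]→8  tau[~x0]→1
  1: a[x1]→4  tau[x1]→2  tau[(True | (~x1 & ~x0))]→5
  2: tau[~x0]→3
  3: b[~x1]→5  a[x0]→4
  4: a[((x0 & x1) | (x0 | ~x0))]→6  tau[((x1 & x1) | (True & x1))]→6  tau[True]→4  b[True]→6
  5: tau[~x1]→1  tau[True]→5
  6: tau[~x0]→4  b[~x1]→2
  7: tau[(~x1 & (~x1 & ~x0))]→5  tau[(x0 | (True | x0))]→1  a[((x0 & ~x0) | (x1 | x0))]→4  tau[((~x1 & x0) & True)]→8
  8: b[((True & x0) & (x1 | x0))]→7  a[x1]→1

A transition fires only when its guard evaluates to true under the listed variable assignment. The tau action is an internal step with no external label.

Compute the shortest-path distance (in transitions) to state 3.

Answer: UNREACHABLE

Analysis:
BFS to 3:
  depth 0: {0}
  depth 1: {8}
  depth 2: {7}
  depth 3: {1,4}
  depth 4: {5,6}
  depth 5: {2}
3 never appears.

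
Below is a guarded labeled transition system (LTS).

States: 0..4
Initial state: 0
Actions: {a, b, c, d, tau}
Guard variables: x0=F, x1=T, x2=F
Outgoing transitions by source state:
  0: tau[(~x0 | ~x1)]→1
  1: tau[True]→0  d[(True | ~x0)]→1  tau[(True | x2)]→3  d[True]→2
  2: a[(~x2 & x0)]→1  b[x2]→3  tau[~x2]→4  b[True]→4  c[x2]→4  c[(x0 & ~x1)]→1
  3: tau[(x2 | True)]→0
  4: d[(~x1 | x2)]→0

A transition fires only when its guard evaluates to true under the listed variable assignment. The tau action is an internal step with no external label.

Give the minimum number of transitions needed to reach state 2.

BFS to 2:
  Layer 0: {0}
  Layer 1: {1}
  Layer 2: {2,3}
first hit 2 at d=2 via tau·d

Answer: 2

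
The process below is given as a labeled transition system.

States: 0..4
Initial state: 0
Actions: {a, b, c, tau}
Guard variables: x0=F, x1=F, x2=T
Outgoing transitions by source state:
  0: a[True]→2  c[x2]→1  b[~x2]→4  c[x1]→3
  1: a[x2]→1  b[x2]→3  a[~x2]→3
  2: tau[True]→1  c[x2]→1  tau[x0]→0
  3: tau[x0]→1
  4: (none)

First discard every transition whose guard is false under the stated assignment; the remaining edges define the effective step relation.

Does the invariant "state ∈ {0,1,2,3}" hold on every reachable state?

Answer: INVARIANT HOLDS

Analysis:
Allowed set {0,1,2,3}
Reach set: {0,1,2,3}
  0: safe
  1: safe
  2: safe
  3: safe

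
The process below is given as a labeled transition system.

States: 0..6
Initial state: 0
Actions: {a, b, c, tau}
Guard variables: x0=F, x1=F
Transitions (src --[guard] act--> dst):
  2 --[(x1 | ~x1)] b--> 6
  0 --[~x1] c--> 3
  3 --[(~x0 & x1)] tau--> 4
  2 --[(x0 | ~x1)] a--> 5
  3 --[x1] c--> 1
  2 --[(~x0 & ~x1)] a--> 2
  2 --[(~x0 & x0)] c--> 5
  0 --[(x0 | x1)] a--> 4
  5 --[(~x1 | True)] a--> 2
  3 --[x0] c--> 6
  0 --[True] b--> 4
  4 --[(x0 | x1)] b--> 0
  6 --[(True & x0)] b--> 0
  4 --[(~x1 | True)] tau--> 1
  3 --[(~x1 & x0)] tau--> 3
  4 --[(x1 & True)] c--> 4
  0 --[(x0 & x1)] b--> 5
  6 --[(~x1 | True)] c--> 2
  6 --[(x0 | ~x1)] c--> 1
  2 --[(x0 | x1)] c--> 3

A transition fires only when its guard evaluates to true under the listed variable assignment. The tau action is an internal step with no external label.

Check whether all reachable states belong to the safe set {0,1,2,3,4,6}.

Answer: INVARIANT HOLDS

Trace:
Allowed set {0,1,2,3,4,6}
R = {0,1,3,4}
  0: ✓
  1: ✓
  3: ✓
  4: ✓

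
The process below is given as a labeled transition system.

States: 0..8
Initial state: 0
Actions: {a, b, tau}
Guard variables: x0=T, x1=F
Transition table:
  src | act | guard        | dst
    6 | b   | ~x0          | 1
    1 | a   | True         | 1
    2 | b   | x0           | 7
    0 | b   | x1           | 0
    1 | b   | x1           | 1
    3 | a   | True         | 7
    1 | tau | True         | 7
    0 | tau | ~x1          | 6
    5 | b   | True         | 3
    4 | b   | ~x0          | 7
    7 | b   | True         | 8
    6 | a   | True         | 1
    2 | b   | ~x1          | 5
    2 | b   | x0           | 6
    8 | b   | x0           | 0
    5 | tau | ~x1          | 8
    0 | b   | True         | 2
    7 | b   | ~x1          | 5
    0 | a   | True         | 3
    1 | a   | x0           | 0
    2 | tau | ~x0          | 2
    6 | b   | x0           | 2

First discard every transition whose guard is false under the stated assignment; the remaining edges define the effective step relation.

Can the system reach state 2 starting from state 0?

Guard filter leaves 17 enabled edge(s).
depth 0: {0}
depth 1: {2,3,6}  cumulative {0,2,3,6}
depth 2: {1,5,7}  cumulative {0,1,2,3,5,6,7}
depth 3: {8}  cumulative {0,1,2,3,5,6,7,8}
R = {0,1,2,3,5,6,7,8}
trace reaching 2: b

Answer: REACHABLE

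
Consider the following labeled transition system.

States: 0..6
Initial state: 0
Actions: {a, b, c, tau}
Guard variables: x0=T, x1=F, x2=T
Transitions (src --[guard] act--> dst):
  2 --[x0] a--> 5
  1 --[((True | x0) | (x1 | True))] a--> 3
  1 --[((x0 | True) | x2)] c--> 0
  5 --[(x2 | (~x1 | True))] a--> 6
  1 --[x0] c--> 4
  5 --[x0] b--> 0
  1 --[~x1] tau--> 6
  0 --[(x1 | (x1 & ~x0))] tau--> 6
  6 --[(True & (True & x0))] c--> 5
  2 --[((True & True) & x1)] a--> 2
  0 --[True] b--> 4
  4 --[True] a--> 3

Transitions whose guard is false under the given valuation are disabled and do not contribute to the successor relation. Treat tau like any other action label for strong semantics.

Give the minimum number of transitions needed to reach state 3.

Breadth-first toward 3:
  depth 0: {0}
  depth 1: {4}
  depth 2: {3}
3 enters at depth 2; path b·a

Answer: 2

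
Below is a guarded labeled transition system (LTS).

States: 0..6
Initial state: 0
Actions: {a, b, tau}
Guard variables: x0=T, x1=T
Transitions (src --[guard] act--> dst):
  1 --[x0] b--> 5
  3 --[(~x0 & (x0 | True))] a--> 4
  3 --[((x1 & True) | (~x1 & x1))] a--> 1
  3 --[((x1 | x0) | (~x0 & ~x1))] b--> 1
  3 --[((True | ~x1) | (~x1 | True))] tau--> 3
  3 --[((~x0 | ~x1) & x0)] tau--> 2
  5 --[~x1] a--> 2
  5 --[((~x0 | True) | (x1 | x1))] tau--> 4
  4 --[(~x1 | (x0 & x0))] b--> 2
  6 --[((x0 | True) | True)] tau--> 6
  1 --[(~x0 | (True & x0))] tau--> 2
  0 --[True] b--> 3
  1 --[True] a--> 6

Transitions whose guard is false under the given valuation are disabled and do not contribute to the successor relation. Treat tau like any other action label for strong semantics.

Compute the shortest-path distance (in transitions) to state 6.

BFS to 6:
  depth 0: {0}
  depth 1: {3}
  depth 2: {1}
  depth 3: {2,5,6}
first hit 6 at d=3 via b·a·a

Answer: 3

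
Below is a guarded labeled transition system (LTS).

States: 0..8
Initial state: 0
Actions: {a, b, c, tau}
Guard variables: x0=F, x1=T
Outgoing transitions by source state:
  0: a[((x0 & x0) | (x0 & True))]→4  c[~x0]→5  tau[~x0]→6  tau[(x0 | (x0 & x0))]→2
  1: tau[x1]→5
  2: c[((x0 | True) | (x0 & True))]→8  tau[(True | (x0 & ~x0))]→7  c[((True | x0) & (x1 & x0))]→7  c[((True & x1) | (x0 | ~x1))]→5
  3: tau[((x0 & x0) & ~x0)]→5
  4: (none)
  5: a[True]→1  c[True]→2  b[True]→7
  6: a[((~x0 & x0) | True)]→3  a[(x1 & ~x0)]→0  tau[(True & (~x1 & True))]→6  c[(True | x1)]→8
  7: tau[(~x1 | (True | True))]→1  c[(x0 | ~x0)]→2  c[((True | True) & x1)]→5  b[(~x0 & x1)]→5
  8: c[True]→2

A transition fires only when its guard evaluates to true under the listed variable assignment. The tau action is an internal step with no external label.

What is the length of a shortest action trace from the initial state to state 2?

Answer: 2

Analysis:
Layered search for 2:
  depth 0: {0}
  depth 1: {5,6}
  depth 2: {1,2,3,7,8}
2 enters at depth 2; path c·c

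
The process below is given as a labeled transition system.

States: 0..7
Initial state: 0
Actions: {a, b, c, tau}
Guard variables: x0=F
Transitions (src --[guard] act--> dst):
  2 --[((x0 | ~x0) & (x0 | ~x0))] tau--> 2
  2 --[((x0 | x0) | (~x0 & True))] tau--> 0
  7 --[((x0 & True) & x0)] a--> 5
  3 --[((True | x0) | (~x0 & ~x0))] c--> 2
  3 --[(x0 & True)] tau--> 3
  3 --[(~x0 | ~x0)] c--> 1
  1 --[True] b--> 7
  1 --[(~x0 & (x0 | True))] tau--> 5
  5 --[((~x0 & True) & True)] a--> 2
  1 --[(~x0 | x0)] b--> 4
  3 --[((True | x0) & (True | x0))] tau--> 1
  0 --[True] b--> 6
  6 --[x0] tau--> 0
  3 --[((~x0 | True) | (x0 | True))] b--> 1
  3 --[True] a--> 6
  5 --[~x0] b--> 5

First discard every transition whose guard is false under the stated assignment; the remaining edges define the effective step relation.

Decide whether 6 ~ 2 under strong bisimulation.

Answer: NOT BISIMILAR

Trace:
Refine partition for ~:
  π0 = {{0,1,2,3,4,5,6,7}}
  π1 = {{0},{1},{2},{3},{4,6,7},{5}}
6 equivalence class(es) (converged in 2)
[6]={4,6,7}  [2]={2}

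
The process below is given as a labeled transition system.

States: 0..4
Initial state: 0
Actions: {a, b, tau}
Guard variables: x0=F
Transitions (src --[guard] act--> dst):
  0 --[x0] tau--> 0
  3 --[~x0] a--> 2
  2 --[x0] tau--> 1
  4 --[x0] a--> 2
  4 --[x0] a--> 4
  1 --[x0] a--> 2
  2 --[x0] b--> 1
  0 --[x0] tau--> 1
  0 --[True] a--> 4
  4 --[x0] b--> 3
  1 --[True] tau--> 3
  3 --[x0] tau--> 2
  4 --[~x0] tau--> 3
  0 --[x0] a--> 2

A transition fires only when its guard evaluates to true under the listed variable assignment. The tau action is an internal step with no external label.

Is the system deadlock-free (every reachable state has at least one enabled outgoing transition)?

Answer: DEADLOCK at state 2

Analysis:
Reachable = {0,2,3,4}
  0: a→4  [deg 1]
  2: ∅  [STUCK]
  3: a→2  [deg 1]
  4: tau→3  [deg 1]
witness 2: a·tau·a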